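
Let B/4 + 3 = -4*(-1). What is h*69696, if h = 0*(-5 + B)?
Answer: 0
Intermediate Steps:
B = 4 (B = -12 + 4*(-4*(-1)) = -12 + 4*4 = -12 + 16 = 4)
h = 0 (h = 0*(-5 + 4) = 0*(-1) = 0)
h*69696 = 0*69696 = 0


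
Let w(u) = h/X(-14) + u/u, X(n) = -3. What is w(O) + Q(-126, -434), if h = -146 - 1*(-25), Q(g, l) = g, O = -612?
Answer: -254/3 ≈ -84.667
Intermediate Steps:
h = -121 (h = -146 + 25 = -121)
w(u) = 124/3 (w(u) = -121/(-3) + u/u = -121*(-⅓) + 1 = 121/3 + 1 = 124/3)
w(O) + Q(-126, -434) = 124/3 - 126 = -254/3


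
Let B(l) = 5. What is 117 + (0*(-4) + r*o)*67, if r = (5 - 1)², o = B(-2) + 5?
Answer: 10837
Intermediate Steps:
o = 10 (o = 5 + 5 = 10)
r = 16 (r = 4² = 16)
117 + (0*(-4) + r*o)*67 = 117 + (0*(-4) + 16*10)*67 = 117 + (0 + 160)*67 = 117 + 160*67 = 117 + 10720 = 10837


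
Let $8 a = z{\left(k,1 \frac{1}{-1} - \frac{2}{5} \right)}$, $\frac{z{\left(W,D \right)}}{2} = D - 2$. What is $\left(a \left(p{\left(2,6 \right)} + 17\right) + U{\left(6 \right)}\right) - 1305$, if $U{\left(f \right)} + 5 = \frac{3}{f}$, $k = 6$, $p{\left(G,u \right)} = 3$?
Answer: $- \frac{2653}{2} \approx -1326.5$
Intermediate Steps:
$z{\left(W,D \right)} = -4 + 2 D$ ($z{\left(W,D \right)} = 2 \left(D - 2\right) = 2 \left(-2 + D\right) = -4 + 2 D$)
$U{\left(f \right)} = -5 + \frac{3}{f}$
$a = - \frac{17}{20}$ ($a = \frac{-4 + 2 \left(1 \frac{1}{-1} - \frac{2}{5}\right)}{8} = \frac{-4 + 2 \left(1 \left(-1\right) - \frac{2}{5}\right)}{8} = \frac{-4 + 2 \left(-1 - \frac{2}{5}\right)}{8} = \frac{-4 + 2 \left(- \frac{7}{5}\right)}{8} = \frac{-4 - \frac{14}{5}}{8} = \frac{1}{8} \left(- \frac{34}{5}\right) = - \frac{17}{20} \approx -0.85$)
$\left(a \left(p{\left(2,6 \right)} + 17\right) + U{\left(6 \right)}\right) - 1305 = \left(- \frac{17 \left(3 + 17\right)}{20} - \left(5 - \frac{3}{6}\right)\right) - 1305 = \left(\left(- \frac{17}{20}\right) 20 + \left(-5 + 3 \cdot \frac{1}{6}\right)\right) - 1305 = \left(-17 + \left(-5 + \frac{1}{2}\right)\right) - 1305 = \left(-17 - \frac{9}{2}\right) - 1305 = - \frac{43}{2} - 1305 = - \frac{2653}{2}$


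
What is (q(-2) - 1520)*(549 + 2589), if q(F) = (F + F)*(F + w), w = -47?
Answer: -4154712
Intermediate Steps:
q(F) = 2*F*(-47 + F) (q(F) = (F + F)*(F - 47) = (2*F)*(-47 + F) = 2*F*(-47 + F))
(q(-2) - 1520)*(549 + 2589) = (2*(-2)*(-47 - 2) - 1520)*(549 + 2589) = (2*(-2)*(-49) - 1520)*3138 = (196 - 1520)*3138 = -1324*3138 = -4154712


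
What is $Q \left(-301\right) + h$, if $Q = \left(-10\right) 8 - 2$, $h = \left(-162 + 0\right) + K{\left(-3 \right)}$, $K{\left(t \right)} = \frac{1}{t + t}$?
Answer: $\frac{147119}{6} \approx 24520.0$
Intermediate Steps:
$K{\left(t \right)} = \frac{1}{2 t}$
$h = - \frac{973}{6}$ ($h = \left(-162 + 0\right) + \frac{1}{2 \left(-3\right)} = -162 + \frac{1}{2} \left(- \frac{1}{3}\right) = -162 - \frac{1}{6} = - \frac{973}{6} \approx -162.17$)
$Q = -82$ ($Q = -80 - 2 = -82$)
$Q \left(-301\right) + h = \left(-82\right) \left(-301\right) - \frac{973}{6} = 24682 - \frac{973}{6} = \frac{147119}{6}$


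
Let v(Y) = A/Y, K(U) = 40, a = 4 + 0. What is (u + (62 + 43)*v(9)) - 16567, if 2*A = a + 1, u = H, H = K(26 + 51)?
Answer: -98987/6 ≈ -16498.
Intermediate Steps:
a = 4
H = 40
u = 40
A = 5/2 (A = (4 + 1)/2 = (1/2)*5 = 5/2 ≈ 2.5000)
v(Y) = 5/(2*Y)
(u + (62 + 43)*v(9)) - 16567 = (40 + (62 + 43)*((5/2)/9)) - 16567 = (40 + 105*((5/2)*(1/9))) - 16567 = (40 + 105*(5/18)) - 16567 = (40 + 175/6) - 16567 = 415/6 - 16567 = -98987/6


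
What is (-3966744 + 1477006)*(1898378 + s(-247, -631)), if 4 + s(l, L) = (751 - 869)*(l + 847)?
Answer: -4550180435612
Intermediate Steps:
s(l, L) = -99950 - 118*l (s(l, L) = -4 + (751 - 869)*(l + 847) = -4 - 118*(847 + l) = -4 + (-99946 - 118*l) = -99950 - 118*l)
(-3966744 + 1477006)*(1898378 + s(-247, -631)) = (-3966744 + 1477006)*(1898378 + (-99950 - 118*(-247))) = -2489738*(1898378 + (-99950 + 29146)) = -2489738*(1898378 - 70804) = -2489738*1827574 = -4550180435612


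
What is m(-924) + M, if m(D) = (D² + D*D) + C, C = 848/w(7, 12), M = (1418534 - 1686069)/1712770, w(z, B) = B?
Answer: 1754858764351/1027662 ≈ 1.7076e+6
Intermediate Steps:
M = -53507/342554 (M = -267535*1/1712770 = -53507/342554 ≈ -0.15620)
C = 212/3 (C = 848/12 = 848*(1/12) = 212/3 ≈ 70.667)
m(D) = 212/3 + 2*D² (m(D) = (D² + D*D) + 212/3 = (D² + D²) + 212/3 = 2*D² + 212/3 = 212/3 + 2*D²)
m(-924) + M = (212/3 + 2*(-924)²) - 53507/342554 = (212/3 + 2*853776) - 53507/342554 = (212/3 + 1707552) - 53507/342554 = 5122868/3 - 53507/342554 = 1754858764351/1027662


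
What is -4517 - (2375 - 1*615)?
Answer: -6277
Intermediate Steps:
-4517 - (2375 - 1*615) = -4517 - (2375 - 615) = -4517 - 1*1760 = -4517 - 1760 = -6277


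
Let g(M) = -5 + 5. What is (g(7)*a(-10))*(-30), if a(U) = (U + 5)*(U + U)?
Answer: 0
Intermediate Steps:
a(U) = 2*U*(5 + U) (a(U) = (5 + U)*(2*U) = 2*U*(5 + U))
g(M) = 0
(g(7)*a(-10))*(-30) = (0*(2*(-10)*(5 - 10)))*(-30) = (0*(2*(-10)*(-5)))*(-30) = (0*100)*(-30) = 0*(-30) = 0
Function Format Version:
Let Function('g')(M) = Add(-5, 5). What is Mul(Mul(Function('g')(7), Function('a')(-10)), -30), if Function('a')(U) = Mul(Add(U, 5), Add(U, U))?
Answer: 0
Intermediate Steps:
Function('a')(U) = Mul(2, U, Add(5, U)) (Function('a')(U) = Mul(Add(5, U), Mul(2, U)) = Mul(2, U, Add(5, U)))
Function('g')(M) = 0
Mul(Mul(Function('g')(7), Function('a')(-10)), -30) = Mul(Mul(0, Mul(2, -10, Add(5, -10))), -30) = Mul(Mul(0, Mul(2, -10, -5)), -30) = Mul(Mul(0, 100), -30) = Mul(0, -30) = 0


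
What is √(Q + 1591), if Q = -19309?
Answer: I*√17718 ≈ 133.11*I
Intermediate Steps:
√(Q + 1591) = √(-19309 + 1591) = √(-17718) = I*√17718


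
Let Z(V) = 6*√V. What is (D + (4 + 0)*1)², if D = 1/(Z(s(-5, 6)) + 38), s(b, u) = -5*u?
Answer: 27*(-227*I + 272*√30)/(4*(-91*I + 114*√30)) ≈ 16.121 - 0.10455*I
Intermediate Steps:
D = 1/(38 + 6*I*√30) (D = 1/(6*√(-5*6) + 38) = 1/(6*√(-30) + 38) = 1/(6*(I*√30) + 38) = 1/(6*I*√30 + 38) = 1/(38 + 6*I*√30) ≈ 0.015055 - 0.01302*I)
(D + (4 + 0)*1)² = ((19/1262 - 3*I*√30/1262) + (4 + 0)*1)² = ((19/1262 - 3*I*√30/1262) + 4*1)² = ((19/1262 - 3*I*√30/1262) + 4)² = (5067/1262 - 3*I*√30/1262)²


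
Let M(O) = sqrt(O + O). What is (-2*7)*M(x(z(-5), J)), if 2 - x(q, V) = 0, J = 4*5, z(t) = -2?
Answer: -28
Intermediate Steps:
J = 20
x(q, V) = 2 (x(q, V) = 2 - 1*0 = 2 + 0 = 2)
M(O) = sqrt(2)*sqrt(O) (M(O) = sqrt(2*O) = sqrt(2)*sqrt(O))
(-2*7)*M(x(z(-5), J)) = (-2*7)*(sqrt(2)*sqrt(2)) = -14*2 = -28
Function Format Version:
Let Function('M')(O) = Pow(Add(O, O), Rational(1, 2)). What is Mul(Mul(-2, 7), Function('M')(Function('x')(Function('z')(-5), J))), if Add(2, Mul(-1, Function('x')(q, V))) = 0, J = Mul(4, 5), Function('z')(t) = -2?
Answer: -28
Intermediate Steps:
J = 20
Function('x')(q, V) = 2 (Function('x')(q, V) = Add(2, Mul(-1, 0)) = Add(2, 0) = 2)
Function('M')(O) = Mul(Pow(2, Rational(1, 2)), Pow(O, Rational(1, 2))) (Function('M')(O) = Pow(Mul(2, O), Rational(1, 2)) = Mul(Pow(2, Rational(1, 2)), Pow(O, Rational(1, 2))))
Mul(Mul(-2, 7), Function('M')(Function('x')(Function('z')(-5), J))) = Mul(Mul(-2, 7), Mul(Pow(2, Rational(1, 2)), Pow(2, Rational(1, 2)))) = Mul(-14, 2) = -28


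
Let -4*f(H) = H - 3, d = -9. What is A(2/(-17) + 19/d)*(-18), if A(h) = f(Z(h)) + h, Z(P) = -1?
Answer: 376/17 ≈ 22.118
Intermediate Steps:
f(H) = ¾ - H/4 (f(H) = -(H - 3)/4 = -(-3 + H)/4 = ¾ - H/4)
A(h) = 1 + h (A(h) = (¾ - ¼*(-1)) + h = (¾ + ¼) + h = 1 + h)
A(2/(-17) + 19/d)*(-18) = (1 + (2/(-17) + 19/(-9)))*(-18) = (1 + (2*(-1/17) + 19*(-⅑)))*(-18) = (1 + (-2/17 - 19/9))*(-18) = (1 - 341/153)*(-18) = -188/153*(-18) = 376/17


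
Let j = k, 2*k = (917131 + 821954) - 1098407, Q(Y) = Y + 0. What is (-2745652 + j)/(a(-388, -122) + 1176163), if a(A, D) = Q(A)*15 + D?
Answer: -2425313/1170221 ≈ -2.0725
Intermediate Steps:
Q(Y) = Y
a(A, D) = D + 15*A (a(A, D) = A*15 + D = 15*A + D = D + 15*A)
k = 320339 (k = ((917131 + 821954) - 1098407)/2 = (1739085 - 1098407)/2 = (½)*640678 = 320339)
j = 320339
(-2745652 + j)/(a(-388, -122) + 1176163) = (-2745652 + 320339)/((-122 + 15*(-388)) + 1176163) = -2425313/((-122 - 5820) + 1176163) = -2425313/(-5942 + 1176163) = -2425313/1170221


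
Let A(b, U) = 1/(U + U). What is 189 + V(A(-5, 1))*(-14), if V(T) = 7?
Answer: 91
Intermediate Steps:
A(b, U) = 1/(2*U)
189 + V(A(-5, 1))*(-14) = 189 + 7*(-14) = 189 - 98 = 91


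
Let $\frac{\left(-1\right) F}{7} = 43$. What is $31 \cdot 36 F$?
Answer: $-335916$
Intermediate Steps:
$F = -301$ ($F = \left(-7\right) 43 = -301$)
$31 \cdot 36 F = 31 \cdot 36 \left(-301\right) = 1116 \left(-301\right) = -335916$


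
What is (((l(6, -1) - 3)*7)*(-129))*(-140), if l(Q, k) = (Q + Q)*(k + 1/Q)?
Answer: -1643460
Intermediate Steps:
l(Q, k) = 2*Q*(k + 1/Q) (l(Q, k) = (2*Q)*(k + 1/Q) = 2*Q*(k + 1/Q))
(((l(6, -1) - 3)*7)*(-129))*(-140) = ((((2 + 2*6*(-1)) - 3)*7)*(-129))*(-140) = ((((2 - 12) - 3)*7)*(-129))*(-140) = (((-10 - 3)*7)*(-129))*(-140) = (-13*7*(-129))*(-140) = -91*(-129)*(-140) = 11739*(-140) = -1643460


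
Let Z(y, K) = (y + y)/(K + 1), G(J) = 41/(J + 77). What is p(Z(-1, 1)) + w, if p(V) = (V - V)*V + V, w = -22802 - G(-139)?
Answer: -1413745/62 ≈ -22802.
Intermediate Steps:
G(J) = 41/(77 + J)
w = -1413683/62 (w = -22802 - 41/(77 - 139) = -22802 - 41/(-62) = -22802 - 41*(-1)/62 = -22802 - 1*(-41/62) = -22802 + 41/62 = -1413683/62 ≈ -22801.)
Z(y, K) = 2*y/(1 + K) (Z(y, K) = (2*y)/(1 + K) = 2*y/(1 + K))
p(V) = V (p(V) = 0*V + V = 0 + V = V)
p(Z(-1, 1)) + w = 2*(-1)/(1 + 1) - 1413683/62 = 2*(-1)/2 - 1413683/62 = 2*(-1)*(½) - 1413683/62 = -1 - 1413683/62 = -1413745/62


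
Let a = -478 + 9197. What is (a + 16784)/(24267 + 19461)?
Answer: 8501/14576 ≈ 0.58322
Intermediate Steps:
a = 8719
(a + 16784)/(24267 + 19461) = (8719 + 16784)/(24267 + 19461) = 25503/43728 = 25503*(1/43728) = 8501/14576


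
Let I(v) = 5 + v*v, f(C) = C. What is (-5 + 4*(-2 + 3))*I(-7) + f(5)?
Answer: -49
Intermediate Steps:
I(v) = 5 + v²
(-5 + 4*(-2 + 3))*I(-7) + f(5) = (-5 + 4*(-2 + 3))*(5 + (-7)²) + 5 = (-5 + 4*1)*(5 + 49) + 5 = (-5 + 4)*54 + 5 = -1*54 + 5 = -54 + 5 = -49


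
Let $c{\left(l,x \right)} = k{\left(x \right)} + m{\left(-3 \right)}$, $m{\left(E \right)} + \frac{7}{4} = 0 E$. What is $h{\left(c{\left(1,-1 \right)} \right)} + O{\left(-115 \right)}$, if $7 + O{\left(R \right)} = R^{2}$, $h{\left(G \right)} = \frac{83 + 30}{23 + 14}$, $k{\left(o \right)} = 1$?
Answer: $\frac{489179}{37} \approx 13221.0$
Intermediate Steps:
$m{\left(E \right)} = - \frac{7}{4}$ ($m{\left(E \right)} = - \frac{7}{4} + 0 E = - \frac{7}{4} + 0 = - \frac{7}{4}$)
$c{\left(l,x \right)} = - \frac{3}{4}$ ($c{\left(l,x \right)} = 1 - \frac{7}{4} = - \frac{3}{4}$)
$h{\left(G \right)} = \frac{113}{37}$
$O{\left(R \right)} = -7 + R^{2}$
$h{\left(c{\left(1,-1 \right)} \right)} + O{\left(-115 \right)} = \frac{113}{37} - \left(7 - \left(-115\right)^{2}\right) = \frac{113}{37} + \left(-7 + 13225\right) = \frac{113}{37} + 13218 = \frac{489179}{37}$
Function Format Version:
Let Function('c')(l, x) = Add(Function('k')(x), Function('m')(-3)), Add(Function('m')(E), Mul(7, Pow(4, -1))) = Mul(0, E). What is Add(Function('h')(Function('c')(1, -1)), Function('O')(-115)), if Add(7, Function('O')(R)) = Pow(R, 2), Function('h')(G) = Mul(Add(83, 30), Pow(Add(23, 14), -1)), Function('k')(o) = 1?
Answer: Rational(489179, 37) ≈ 13221.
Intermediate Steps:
Function('m')(E) = Rational(-7, 4) (Function('m')(E) = Add(Rational(-7, 4), Mul(0, E)) = Add(Rational(-7, 4), 0) = Rational(-7, 4))
Function('c')(l, x) = Rational(-3, 4) (Function('c')(l, x) = Add(1, Rational(-7, 4)) = Rational(-3, 4))
Function('h')(G) = Rational(113, 37) (Function('h')(G) = Mul(113, Pow(37, -1)) = Mul(113, Rational(1, 37)) = Rational(113, 37))
Function('O')(R) = Add(-7, Pow(R, 2))
Add(Function('h')(Function('c')(1, -1)), Function('O')(-115)) = Add(Rational(113, 37), Add(-7, Pow(-115, 2))) = Add(Rational(113, 37), Add(-7, 13225)) = Add(Rational(113, 37), 13218) = Rational(489179, 37)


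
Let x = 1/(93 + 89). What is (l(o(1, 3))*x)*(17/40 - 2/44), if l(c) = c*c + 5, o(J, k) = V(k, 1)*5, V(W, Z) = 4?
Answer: 13527/16016 ≈ 0.84459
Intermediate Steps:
o(J, k) = 20 (o(J, k) = 4*5 = 20)
l(c) = 5 + c**2 (l(c) = c**2 + 5 = 5 + c**2)
x = 1/182 ≈ 0.0054945
(l(o(1, 3))*x)*(17/40 - 2/44) = ((5 + 20**2)*(1/182))*(17/40 - 2/44) = ((5 + 400)*(1/182))*(17*(1/40) - 2*1/44) = (405*(1/182))*(17/40 - 1/22) = (405/182)*(167/440) = 13527/16016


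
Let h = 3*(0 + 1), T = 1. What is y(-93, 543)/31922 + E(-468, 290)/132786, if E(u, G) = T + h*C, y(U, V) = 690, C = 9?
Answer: 23129039/1059698673 ≈ 0.021826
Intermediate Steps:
h = 3 (h = 3*1 = 3)
E(u, G) = 28 (E(u, G) = 1 + 3*9 = 1 + 27 = 28)
y(-93, 543)/31922 + E(-468, 290)/132786 = 690/31922 + 28/132786 = 690*(1/31922) + 28*(1/132786) = 345/15961 + 14/66393 = 23129039/1059698673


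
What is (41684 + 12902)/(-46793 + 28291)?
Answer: -27293/9251 ≈ -2.9503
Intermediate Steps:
(41684 + 12902)/(-46793 + 28291) = 54586/(-18502) = 54586*(-1/18502) = -27293/9251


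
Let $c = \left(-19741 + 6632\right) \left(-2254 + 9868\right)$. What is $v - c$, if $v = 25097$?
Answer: $99837023$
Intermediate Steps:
$c = -99811926$ ($c = \left(-13109\right) 7614 = -99811926$)
$v - c = 25097 - -99811926 = 25097 + 99811926 = 99837023$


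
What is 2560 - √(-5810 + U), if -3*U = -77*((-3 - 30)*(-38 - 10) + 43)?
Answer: 2560 - 7*√6603/3 ≈ 2370.4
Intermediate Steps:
U = 125279/3 (U = -(-77)*((-3 - 30)*(-38 - 10) + 43)/3 = -(-77)*(-33*(-48) + 43)/3 = -(-77)*(1584 + 43)/3 = -(-77)*1627/3 = -⅓*(-125279) = 125279/3 ≈ 41760.)
2560 - √(-5810 + U) = 2560 - √(-5810 + 125279/3) = 2560 - √(107849/3) = 2560 - 7*√6603/3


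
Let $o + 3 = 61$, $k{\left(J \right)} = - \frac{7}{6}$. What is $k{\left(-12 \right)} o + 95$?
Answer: $\frac{82}{3} \approx 27.333$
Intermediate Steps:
$k{\left(J \right)} = - \frac{7}{6}$ ($k{\left(J \right)} = \left(-7\right) \frac{1}{6} = - \frac{7}{6}$)
$o = 58$ ($o = -3 + 61 = 58$)
$k{\left(-12 \right)} o + 95 = \left(- \frac{7}{6}\right) 58 + 95 = - \frac{203}{3} + 95 = \frac{82}{3}$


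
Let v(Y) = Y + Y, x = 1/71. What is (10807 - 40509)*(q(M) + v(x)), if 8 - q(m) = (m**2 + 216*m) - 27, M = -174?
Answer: -15485286210/71 ≈ -2.1810e+8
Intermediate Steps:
x = 1/71 ≈ 0.014085
q(m) = 35 - m**2 - 216*m (q(m) = 8 - ((m**2 + 216*m) - 27) = 8 - (-27 + m**2 + 216*m) = 8 + (27 - m**2 - 216*m) = 35 - m**2 - 216*m)
v(Y) = 2*Y
(10807 - 40509)*(q(M) + v(x)) = (10807 - 40509)*((35 - 1*(-174)**2 - 216*(-174)) + 2*(1/71)) = -29702*((35 - 1*30276 + 37584) + 2/71) = -29702*((35 - 30276 + 37584) + 2/71) = -29702*(7343 + 2/71) = -29702*521355/71 = -15485286210/71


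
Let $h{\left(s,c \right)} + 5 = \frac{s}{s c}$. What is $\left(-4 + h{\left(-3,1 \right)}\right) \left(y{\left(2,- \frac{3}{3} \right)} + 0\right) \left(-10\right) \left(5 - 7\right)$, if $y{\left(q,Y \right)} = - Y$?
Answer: $-160$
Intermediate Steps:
$h{\left(s,c \right)} = -5 + \frac{1}{c}$ ($h{\left(s,c \right)} = -5 + \frac{s}{s c} = -5 + \frac{s}{c s} = -5 + s \frac{1}{c s} = -5 + \frac{1}{c}$)
$\left(-4 + h{\left(-3,1 \right)}\right) \left(y{\left(2,- \frac{3}{3} \right)} + 0\right) \left(-10\right) \left(5 - 7\right) = \left(-4 - \left(5 - 1^{-1}\right)\right) \left(- \frac{-3}{3} + 0\right) \left(-10\right) \left(5 - 7\right) = \left(-4 + \left(-5 + 1\right)\right) \left(- \frac{-3}{3} + 0\right) \left(-10\right) \left(5 - 7\right) = \left(-4 - 4\right) \left(\left(-1\right) \left(-1\right) + 0\right) \left(-10\right) \left(-2\right) = - 8 \left(1 + 0\right) \left(-10\right) \left(-2\right) = \left(-8\right) 1 \left(-10\right) \left(-2\right) = \left(-8\right) \left(-10\right) \left(-2\right) = 80 \left(-2\right) = -160$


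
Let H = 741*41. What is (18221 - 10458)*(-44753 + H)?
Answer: -111569836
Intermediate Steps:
H = 30381
(18221 - 10458)*(-44753 + H) = (18221 - 10458)*(-44753 + 30381) = 7763*(-14372) = -111569836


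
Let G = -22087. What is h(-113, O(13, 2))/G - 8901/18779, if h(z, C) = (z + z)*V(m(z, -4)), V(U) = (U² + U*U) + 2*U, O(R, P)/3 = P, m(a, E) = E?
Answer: -94739091/414771773 ≈ -0.22841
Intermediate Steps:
O(R, P) = 3*P
V(U) = 2*U + 2*U² (V(U) = (U² + U²) + 2*U = 2*U² + 2*U = 2*U + 2*U²)
h(z, C) = 48*z (h(z, C) = (z + z)*(2*(-4)*(1 - 4)) = (2*z)*(2*(-4)*(-3)) = (2*z)*24 = 48*z)
h(-113, O(13, 2))/G - 8901/18779 = (48*(-113))/(-22087) - 8901/18779 = -5424*(-1/22087) - 8901*1/18779 = 5424/22087 - 8901/18779 = -94739091/414771773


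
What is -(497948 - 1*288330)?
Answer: -209618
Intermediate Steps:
-(497948 - 1*288330) = -(497948 - 288330) = -1*209618 = -209618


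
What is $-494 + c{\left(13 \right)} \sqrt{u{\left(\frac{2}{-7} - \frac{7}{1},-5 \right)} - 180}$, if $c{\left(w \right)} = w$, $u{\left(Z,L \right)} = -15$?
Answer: $-494 + 13 i \sqrt{195} \approx -494.0 + 181.54 i$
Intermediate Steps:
$-494 + c{\left(13 \right)} \sqrt{u{\left(\frac{2}{-7} - \frac{7}{1},-5 \right)} - 180} = -494 + 13 \sqrt{-15 - 180} = -494 + 13 \sqrt{-195} = -494 + 13 i \sqrt{195}$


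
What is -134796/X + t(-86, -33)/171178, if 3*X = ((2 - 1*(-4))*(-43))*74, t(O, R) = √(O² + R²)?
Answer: 33699/1591 + √8485/171178 ≈ 21.182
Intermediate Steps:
X = -6364 (X = (((2 - 1*(-4))*(-43))*74)/3 = (((2 + 4)*(-43))*74)/3 = ((6*(-43))*74)/3 = (-258*74)/3 = (⅓)*(-19092) = -6364)
-134796/X + t(-86, -33)/171178 = -134796/(-6364) + √((-86)² + (-33)²)/171178 = -134796*(-1/6364) + √(7396 + 1089)*(1/171178) = 33699/1591 + √8485*(1/171178) = 33699/1591 + √8485/171178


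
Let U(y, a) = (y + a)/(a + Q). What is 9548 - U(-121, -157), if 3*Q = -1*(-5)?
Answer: 2224267/233 ≈ 9546.2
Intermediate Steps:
Q = 5/3 (Q = (-1*(-5))/3 = (⅓)*5 = 5/3 ≈ 1.6667)
U(y, a) = (a + y)/(5/3 + a) (U(y, a) = (y + a)/(a + 5/3) = (a + y)/(5/3 + a))
9548 - U(-121, -157) = 9548 - 3*(-157 - 121)/(5 + 3*(-157)) = 9548 - 3*(-278)/(5 - 471) = 9548 - 3*(-278)/(-466) = 9548 - 3*(-1)*(-278)/466 = 9548 - 1*417/233 = 9548 - 417/233 = 2224267/233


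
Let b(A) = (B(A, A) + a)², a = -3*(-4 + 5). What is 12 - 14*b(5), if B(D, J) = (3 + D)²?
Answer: -52082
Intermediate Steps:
a = -3 (a = -3*1 = -3)
b(A) = (-3 + (3 + A)²)² (b(A) = ((3 + A)² - 3)² = (-3 + (3 + A)²)²)
12 - 14*b(5) = 12 - 14*(-3 + (3 + 5)²)² = 12 - 14*(-3 + 8²)² = 12 - 14*(-3 + 64)² = 12 - 14*61² = 12 - 14*3721 = 12 - 52094 = -52082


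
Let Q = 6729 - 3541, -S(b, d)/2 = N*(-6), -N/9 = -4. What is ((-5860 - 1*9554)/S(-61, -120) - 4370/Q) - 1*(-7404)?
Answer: 422744983/57384 ≈ 7366.9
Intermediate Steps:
N = 36 (N = -9*(-4) = 36)
S(b, d) = 432 (S(b, d) = -72*(-6) = -2*(-216) = 432)
Q = 3188
((-5860 - 1*9554)/S(-61, -120) - 4370/Q) - 1*(-7404) = ((-5860 - 1*9554)/432 - 4370/3188) - 1*(-7404) = ((-5860 - 9554)*(1/432) - 4370*1/3188) + 7404 = (-15414*1/432 - 2185/1594) + 7404 = (-2569/72 - 2185/1594) + 7404 = -2126153/57384 + 7404 = 422744983/57384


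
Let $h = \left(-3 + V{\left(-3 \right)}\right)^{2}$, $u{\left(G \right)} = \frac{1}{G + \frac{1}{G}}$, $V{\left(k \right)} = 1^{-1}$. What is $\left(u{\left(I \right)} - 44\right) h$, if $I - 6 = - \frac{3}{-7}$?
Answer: $- \frac{181882}{1037} \approx -175.39$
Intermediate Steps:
$I = \frac{45}{7}$ ($I = 6 - \frac{3}{-7} = 6 - - \frac{3}{7} = 6 + \frac{3}{7} = \frac{45}{7} \approx 6.4286$)
$V{\left(k \right)} = 1$
$h = 4$ ($h = \left(-3 + 1\right)^{2} = \left(-2\right)^{2} = 4$)
$\left(u{\left(I \right)} - 44\right) h = \left(\frac{45}{7 \left(1 + \left(\frac{45}{7}\right)^{2}\right)} - 44\right) 4 = \left(\frac{45}{7 \left(1 + \frac{2025}{49}\right)} - 44\right) 4 = \left(\frac{45}{7 \cdot \frac{2074}{49}} - 44\right) 4 = \left(\frac{45}{7} \cdot \frac{49}{2074} - 44\right) 4 = \left(\frac{315}{2074} - 44\right) 4 = \left(- \frac{90941}{2074}\right) 4 = - \frac{181882}{1037}$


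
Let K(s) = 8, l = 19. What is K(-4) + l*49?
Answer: 939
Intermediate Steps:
K(-4) + l*49 = 8 + 19*49 = 8 + 931 = 939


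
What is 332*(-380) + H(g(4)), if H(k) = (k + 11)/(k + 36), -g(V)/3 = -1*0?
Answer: -4541749/36 ≈ -1.2616e+5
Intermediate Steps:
g(V) = 0 (g(V) = -(-3)*0 = -3*0 = 0)
H(k) = (11 + k)/(36 + k)
332*(-380) + H(g(4)) = 332*(-380) + (11 + 0)/(36 + 0) = -126160 + 11/36 = -4541749/36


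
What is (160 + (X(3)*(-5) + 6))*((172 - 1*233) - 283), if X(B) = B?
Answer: -51944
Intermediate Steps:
(160 + (X(3)*(-5) + 6))*((172 - 1*233) - 283) = (160 + (3*(-5) + 6))*((172 - 1*233) - 283) = (160 + (-15 + 6))*((172 - 233) - 283) = (160 - 9)*(-61 - 283) = 151*(-344) = -51944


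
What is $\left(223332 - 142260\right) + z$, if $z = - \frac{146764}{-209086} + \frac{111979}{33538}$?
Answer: $\frac{284265825305761}{3506163134} \approx 81076.0$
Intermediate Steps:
$z = \frac{14167706113}{3506163134}$ ($z = \left(-146764\right) \left(- \frac{1}{209086}\right) + 111979 \cdot \frac{1}{33538} = \frac{73382}{104543} + \frac{111979}{33538} = \frac{14167706113}{3506163134} \approx 4.0408$)
$\left(223332 - 142260\right) + z = \left(223332 - 142260\right) + \frac{14167706113}{3506163134} = 81072 + \frac{14167706113}{3506163134} = \frac{284265825305761}{3506163134}$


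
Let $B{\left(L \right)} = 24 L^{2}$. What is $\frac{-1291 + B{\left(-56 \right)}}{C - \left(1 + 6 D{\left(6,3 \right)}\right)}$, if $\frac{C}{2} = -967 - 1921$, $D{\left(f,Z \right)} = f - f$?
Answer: $- \frac{73973}{5777} \approx -12.805$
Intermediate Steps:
$D{\left(f,Z \right)} = 0$
$C = -5776$ ($C = 2 \left(-967 - 1921\right) = 2 \left(-2888\right) = -5776$)
$\frac{-1291 + B{\left(-56 \right)}}{C - \left(1 + 6 D{\left(6,3 \right)}\right)} = \frac{-1291 + 24 \left(-56\right)^{2}}{-5776 - 1} = \frac{-1291 + 24 \cdot 3136}{-5776 + \left(0 - 1\right)} = \frac{-1291 + 75264}{-5776 - 1} = \frac{73973}{-5777} = 73973 \left(- \frac{1}{5777}\right) = - \frac{73973}{5777}$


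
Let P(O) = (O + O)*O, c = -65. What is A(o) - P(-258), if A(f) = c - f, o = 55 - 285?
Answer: -132963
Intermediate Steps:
P(O) = 2*O² (P(O) = (2*O)*O = 2*O²)
o = -230
A(f) = -65 - f
A(o) - P(-258) = (-65 - 1*(-230)) - 2*(-258)² = (-65 + 230) - 2*66564 = 165 - 1*133128 = 165 - 133128 = -132963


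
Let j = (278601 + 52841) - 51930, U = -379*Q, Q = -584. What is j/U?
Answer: 34939/27667 ≈ 1.2628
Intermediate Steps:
U = 221336 (U = -379*(-584) = 221336)
j = 279512 (j = 331442 - 51930 = 279512)
j/U = 279512/221336 = 279512*(1/221336) = 34939/27667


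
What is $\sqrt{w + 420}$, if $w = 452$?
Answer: $2 \sqrt{218} \approx 29.53$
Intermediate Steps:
$\sqrt{w + 420} = \sqrt{452 + 420} = \sqrt{872} = 2 \sqrt{218}$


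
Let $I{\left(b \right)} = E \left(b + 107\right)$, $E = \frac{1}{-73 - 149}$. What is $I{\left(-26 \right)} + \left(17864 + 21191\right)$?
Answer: $\frac{2890043}{74} \approx 39055.0$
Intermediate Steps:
$E = - \frac{1}{222}$ ($E = \frac{1}{-222} = - \frac{1}{222} \approx -0.0045045$)
$I{\left(b \right)} = - \frac{107}{222} - \frac{b}{222}$ ($I{\left(b \right)} = - \frac{b + 107}{222} = - \frac{107 + b}{222} = - \frac{107}{222} - \frac{b}{222}$)
$I{\left(-26 \right)} + \left(17864 + 21191\right) = \left(- \frac{107}{222} - - \frac{13}{111}\right) + \left(17864 + 21191\right) = \left(- \frac{107}{222} + \frac{13}{111}\right) + 39055 = - \frac{27}{74} + 39055 = \frac{2890043}{74}$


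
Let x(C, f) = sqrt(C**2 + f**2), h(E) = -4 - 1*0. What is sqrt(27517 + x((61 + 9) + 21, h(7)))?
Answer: sqrt(27517 + sqrt(8297)) ≈ 166.16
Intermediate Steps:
h(E) = -4 (h(E) = -4 + 0 = -4)
sqrt(27517 + x((61 + 9) + 21, h(7))) = sqrt(27517 + sqrt(((61 + 9) + 21)**2 + (-4)**2)) = sqrt(27517 + sqrt((70 + 21)**2 + 16)) = sqrt(27517 + sqrt(91**2 + 16)) = sqrt(27517 + sqrt(8281 + 16)) = sqrt(27517 + sqrt(8297))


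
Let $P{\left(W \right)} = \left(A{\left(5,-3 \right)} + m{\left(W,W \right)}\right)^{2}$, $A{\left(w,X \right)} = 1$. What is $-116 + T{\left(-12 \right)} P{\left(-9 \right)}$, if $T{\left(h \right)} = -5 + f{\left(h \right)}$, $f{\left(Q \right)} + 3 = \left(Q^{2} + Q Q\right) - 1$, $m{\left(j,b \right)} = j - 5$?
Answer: $47035$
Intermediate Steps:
$m{\left(j,b \right)} = -5 + j$ ($m{\left(j,b \right)} = j - 5 = -5 + j$)
$P{\left(W \right)} = \left(-4 + W\right)^{2}$ ($P{\left(W \right)} = \left(1 + \left(-5 + W\right)\right)^{2} = \left(-4 + W\right)^{2}$)
$f{\left(Q \right)} = -4 + 2 Q^{2}$ ($f{\left(Q \right)} = -3 - \left(1 - Q^{2} - Q Q\right) = -3 + \left(\left(Q^{2} + Q^{2}\right) - 1\right) = -3 + \left(2 Q^{2} - 1\right) = -3 + \left(-1 + 2 Q^{2}\right) = -4 + 2 Q^{2}$)
$T{\left(h \right)} = -9 + 2 h^{2}$ ($T{\left(h \right)} = -5 + \left(-4 + 2 h^{2}\right) = -9 + 2 h^{2}$)
$-116 + T{\left(-12 \right)} P{\left(-9 \right)} = -116 + \left(-9 + 2 \left(-12\right)^{2}\right) \left(-4 - 9\right)^{2} = -116 + \left(-9 + 2 \cdot 144\right) \left(-13\right)^{2} = -116 + \left(-9 + 288\right) 169 = -116 + 279 \cdot 169 = -116 + 47151 = 47035$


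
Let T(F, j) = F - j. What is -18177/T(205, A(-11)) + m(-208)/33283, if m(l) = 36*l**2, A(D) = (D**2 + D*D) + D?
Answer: 645480195/865358 ≈ 745.91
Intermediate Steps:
A(D) = D + 2*D**2 (A(D) = (D**2 + D**2) + D = 2*D**2 + D = D + 2*D**2)
-18177/T(205, A(-11)) + m(-208)/33283 = -18177/(205 - (-11)*(1 + 2*(-11))) + (36*(-208)**2)/33283 = -18177/(205 - (-11)*(1 - 22)) + (36*43264)*(1/33283) = -18177/(205 - (-11)*(-21)) + 1557504*(1/33283) = -18177/(205 - 1*231) + 1557504/33283 = -18177/(205 - 231) + 1557504/33283 = -18177/(-26) + 1557504/33283 = -18177*(-1/26) + 1557504/33283 = 18177/26 + 1557504/33283 = 645480195/865358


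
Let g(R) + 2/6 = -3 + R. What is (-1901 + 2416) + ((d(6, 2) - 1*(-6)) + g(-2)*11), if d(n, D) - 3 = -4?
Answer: 1384/3 ≈ 461.33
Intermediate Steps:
d(n, D) = -1 (d(n, D) = 3 - 4 = -1)
g(R) = -10/3 + R (g(R) = -⅓ + (-3 + R) = -10/3 + R)
(-1901 + 2416) + ((d(6, 2) - 1*(-6)) + g(-2)*11) = (-1901 + 2416) + ((-1 - 1*(-6)) + (-10/3 - 2)*11) = 515 + ((-1 + 6) - 16/3*11) = 515 + (5 - 176/3) = 515 - 161/3 = 1384/3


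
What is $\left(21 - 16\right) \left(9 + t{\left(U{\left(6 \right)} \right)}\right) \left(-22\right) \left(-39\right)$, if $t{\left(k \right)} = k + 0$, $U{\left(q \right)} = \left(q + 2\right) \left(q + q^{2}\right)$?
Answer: $1480050$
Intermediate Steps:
$U{\left(q \right)} = \left(2 + q\right) \left(q + q^{2}\right)$
$t{\left(k \right)} = k$
$\left(21 - 16\right) \left(9 + t{\left(U{\left(6 \right)} \right)}\right) \left(-22\right) \left(-39\right) = \left(21 - 16\right) \left(9 + 6 \left(2 + 6^{2} + 3 \cdot 6\right)\right) \left(-22\right) \left(-39\right) = 5 \left(9 + 6 \left(2 + 36 + 18\right)\right) \left(-22\right) \left(-39\right) = 5 \left(9 + 6 \cdot 56\right) \left(-22\right) \left(-39\right) = 5 \left(9 + 336\right) \left(-22\right) \left(-39\right) = 5 \cdot 345 \left(-22\right) \left(-39\right) = 1725 \left(-22\right) \left(-39\right) = \left(-37950\right) \left(-39\right) = 1480050$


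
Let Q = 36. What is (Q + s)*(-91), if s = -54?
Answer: 1638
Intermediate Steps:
(Q + s)*(-91) = (36 - 54)*(-91) = -18*(-91) = 1638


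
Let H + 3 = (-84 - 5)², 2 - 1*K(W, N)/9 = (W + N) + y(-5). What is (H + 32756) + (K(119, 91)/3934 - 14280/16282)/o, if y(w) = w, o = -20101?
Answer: 534380471571627/13138134206 ≈ 40674.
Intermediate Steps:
K(W, N) = 63 - 9*N - 9*W (K(W, N) = 18 - 9*((W + N) - 5) = 18 - 9*((N + W) - 5) = 18 - 9*(-5 + N + W) = 18 + (45 - 9*N - 9*W) = 63 - 9*N - 9*W)
H = 7918 (H = -3 + (-84 - 5)² = -3 + (-89)² = -3 + 7921 = 7918)
(H + 32756) + (K(119, 91)/3934 - 14280/16282)/o = (7918 + 32756) + ((63 - 9*91 - 9*119)/3934 - 14280/16282)/(-20101) = 40674 + ((63 - 819 - 1071)*(1/3934) - 14280*1/16282)*(-1/20101) = 40674 + (-1827*1/3934 - 1020/1163)*(-1/20101) = 40674 + (-261/562 - 1020/1163)*(-1/20101) = 40674 - 876783/653606*(-1/20101) = 40674 + 876783/13138134206 = 534380471571627/13138134206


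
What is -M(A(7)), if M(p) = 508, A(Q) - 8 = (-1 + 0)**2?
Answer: -508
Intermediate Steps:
A(Q) = 9 (A(Q) = 8 + (-1 + 0)**2 = 8 + (-1)**2 = 8 + 1 = 9)
-M(A(7)) = -1*508 = -508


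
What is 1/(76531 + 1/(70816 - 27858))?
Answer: 42958/3287618699 ≈ 1.3067e-5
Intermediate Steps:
1/(76531 + 1/(70816 - 27858)) = 1/(76531 + 1/42958) = 1/(3287618699/42958) = 42958/3287618699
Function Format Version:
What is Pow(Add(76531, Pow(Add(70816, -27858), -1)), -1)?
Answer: Rational(42958, 3287618699) ≈ 1.3067e-5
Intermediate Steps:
Pow(Add(76531, Pow(Add(70816, -27858), -1)), -1) = Pow(Add(76531, Pow(42958, -1)), -1) = Pow(Add(76531, Rational(1, 42958)), -1) = Pow(Rational(3287618699, 42958), -1) = Rational(42958, 3287618699)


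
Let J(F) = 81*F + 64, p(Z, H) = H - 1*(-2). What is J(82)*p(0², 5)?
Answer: 46942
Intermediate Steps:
p(Z, H) = 2 + H (p(Z, H) = H + 2 = 2 + H)
J(F) = 64 + 81*F
J(82)*p(0², 5) = (64 + 81*82)*(2 + 5) = (64 + 6642)*7 = 6706*7 = 46942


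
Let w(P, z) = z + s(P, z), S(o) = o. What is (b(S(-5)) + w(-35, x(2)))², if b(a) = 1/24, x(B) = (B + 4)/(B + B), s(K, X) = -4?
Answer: 3481/576 ≈ 6.0434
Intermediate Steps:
x(B) = (4 + B)/(2*B) (x(B) = (4 + B)/((2*B)) = (4 + B)*(1/(2*B)) = (4 + B)/(2*B))
b(a) = 1/24
w(P, z) = -4 + z (w(P, z) = z - 4 = -4 + z)
(b(S(-5)) + w(-35, x(2)))² = (1/24 + (-4 + (½)*(4 + 2)/2))² = (1/24 + (-4 + (½)*(½)*6))² = (1/24 + (-4 + 3/2))² = (1/24 - 5/2)² = (-59/24)² = 3481/576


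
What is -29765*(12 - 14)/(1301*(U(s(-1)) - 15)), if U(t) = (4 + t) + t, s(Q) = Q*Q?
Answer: -59530/11709 ≈ -5.0841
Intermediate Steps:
s(Q) = Q**2
U(t) = 4 + 2*t
-29765*(12 - 14)/(1301*(U(s(-1)) - 15)) = -29765*(12 - 14)/(1301*((4 + 2*(-1)**2) - 15)) = -29765*(-2/(1301*((4 + 2*1) - 15))) = -29765*(-2/(1301*((4 + 2) - 15))) = -29765*(-2/(1301*(6 - 15))) = -29765/(-9*(-1/2)*1301) = -29765/((9/2)*1301) = -29765/11709/2 = -29765*2/11709 = -59530/11709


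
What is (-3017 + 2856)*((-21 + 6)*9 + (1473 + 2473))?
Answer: -613571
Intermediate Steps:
(-3017 + 2856)*((-21 + 6)*9 + (1473 + 2473)) = -161*(-15*9 + 3946) = -161*(-135 + 3946) = -161*3811 = -613571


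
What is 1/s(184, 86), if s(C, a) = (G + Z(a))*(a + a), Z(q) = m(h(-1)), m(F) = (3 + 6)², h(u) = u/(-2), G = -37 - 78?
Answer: -1/5848 ≈ -0.00017100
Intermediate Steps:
G = -115
h(u) = -u/2 (h(u) = u*(-½) = -u/2)
m(F) = 81 (m(F) = 9² = 81)
Z(q) = 81
s(C, a) = -68*a (s(C, a) = (-115 + 81)*(a + a) = -68*a)
1/s(184, 86) = 1/(-68*86) = 1/(-5848) = -1/5848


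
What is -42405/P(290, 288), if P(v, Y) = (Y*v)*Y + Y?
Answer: -14135/8018016 ≈ -0.0017629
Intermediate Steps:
P(v, Y) = Y + v*Y² (P(v, Y) = v*Y² + Y = Y + v*Y²)
-42405/P(290, 288) = -42405*1/(288*(1 + 288*290)) = -42405*1/(288*(1 + 83520)) = -42405/(288*83521) = -42405/24054048 = -42405*1/24054048 = -14135/8018016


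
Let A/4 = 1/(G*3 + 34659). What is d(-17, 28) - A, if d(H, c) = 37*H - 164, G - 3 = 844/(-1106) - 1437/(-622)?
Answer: -9457485762331/11926209819 ≈ -793.00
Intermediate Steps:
G = 1564075/343966 (G = 3 + (844/(-1106) - 1437/(-622)) = 3 + (844*(-1/1106) - 1437*(-1/622)) = 3 + (-422/553 + 1437/622) = 3 + 532177/343966 = 1564075/343966 ≈ 4.5472)
d(H, c) = -164 + 37*H
A = 1375864/11926209819 (A = 4/((1564075/343966)*3 + 34659) = 4/(4692225/343966 + 34659) = 4/(11926209819/343966) = 4*(343966/11926209819) = 1375864/11926209819 ≈ 0.00011536)
d(-17, 28) - A = (-164 + 37*(-17)) - 1*1375864/11926209819 = (-164 - 629) - 1375864/11926209819 = -793 - 1375864/11926209819 = -9457485762331/11926209819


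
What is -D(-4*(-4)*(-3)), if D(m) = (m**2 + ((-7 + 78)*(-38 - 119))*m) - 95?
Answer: -537265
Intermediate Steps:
D(m) = -95 + m**2 - 11147*m (D(m) = (m**2 + (71*(-157))*m) - 95 = (m**2 - 11147*m) - 95 = -95 + m**2 - 11147*m)
-D(-4*(-4)*(-3)) = -(-95 + (-4*(-4)*(-3))**2 - 11147*(-4*(-4))*(-3)) = -(-95 + (16*(-3))**2 - 178352*(-3)) = -(-95 + (-48)**2 - 11147*(-48)) = -(-95 + 2304 + 535056) = -1*537265 = -537265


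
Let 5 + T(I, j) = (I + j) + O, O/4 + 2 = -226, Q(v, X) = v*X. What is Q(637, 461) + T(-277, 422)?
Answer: 292885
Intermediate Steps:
Q(v, X) = X*v
O = -912 (O = -8 + 4*(-226) = -8 - 904 = -912)
T(I, j) = -917 + I + j (T(I, j) = -5 + ((I + j) - 912) = -5 + (-912 + I + j) = -917 + I + j)
Q(637, 461) + T(-277, 422) = 461*637 + (-917 - 277 + 422) = 293657 - 772 = 292885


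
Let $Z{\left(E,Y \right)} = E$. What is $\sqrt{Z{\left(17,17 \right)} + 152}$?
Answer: $13$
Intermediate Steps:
$\sqrt{Z{\left(17,17 \right)} + 152} = \sqrt{17 + 152} = \sqrt{169} = 13$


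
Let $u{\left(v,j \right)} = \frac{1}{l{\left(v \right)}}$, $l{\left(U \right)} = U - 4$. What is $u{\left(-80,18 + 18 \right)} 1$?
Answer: $- \frac{1}{84} \approx -0.011905$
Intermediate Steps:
$l{\left(U \right)} = -4 + U$ ($l{\left(U \right)} = U - 4 = -4 + U$)
$u{\left(v,j \right)} = \frac{1}{-4 + v}$
$u{\left(-80,18 + 18 \right)} 1 = \frac{1}{-4 - 80} \cdot 1 = \frac{1}{-84} \cdot 1 = \left(- \frac{1}{84}\right) 1 = - \frac{1}{84}$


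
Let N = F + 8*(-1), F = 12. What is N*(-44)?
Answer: -176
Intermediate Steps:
N = 4 (N = 12 + 8*(-1) = 12 - 8 = 4)
N*(-44) = 4*(-44) = -176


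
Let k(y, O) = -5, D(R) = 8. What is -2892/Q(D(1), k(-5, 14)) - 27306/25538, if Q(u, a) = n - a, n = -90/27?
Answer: -110852109/63845 ≈ -1736.3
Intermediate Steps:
n = -10/3 (n = -90*1/27 = -10/3 ≈ -3.3333)
Q(u, a) = -10/3 - a
-2892/Q(D(1), k(-5, 14)) - 27306/25538 = -2892/(-10/3 - 1*(-5)) - 27306/25538 = -2892/(-10/3 + 5) - 27306*1/25538 = -2892/5/3 - 13653/12769 = -2892*⅗ - 13653/12769 = -8676/5 - 13653/12769 = -110852109/63845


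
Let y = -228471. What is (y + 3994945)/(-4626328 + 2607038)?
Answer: -1883237/1009645 ≈ -1.8652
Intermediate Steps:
(y + 3994945)/(-4626328 + 2607038) = (-228471 + 3994945)/(-4626328 + 2607038) = 3766474/(-2019290) = 3766474*(-1/2019290) = -1883237/1009645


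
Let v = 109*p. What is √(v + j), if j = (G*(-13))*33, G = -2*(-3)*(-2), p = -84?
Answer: 2*I*√1002 ≈ 63.309*I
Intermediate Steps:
G = -12 (G = 6*(-2) = -12)
v = -9156 (v = 109*(-84) = -9156)
j = 5148 (j = -12*(-13)*33 = 156*33 = 5148)
√(v + j) = √(-9156 + 5148) = √(-4008) = 2*I*√1002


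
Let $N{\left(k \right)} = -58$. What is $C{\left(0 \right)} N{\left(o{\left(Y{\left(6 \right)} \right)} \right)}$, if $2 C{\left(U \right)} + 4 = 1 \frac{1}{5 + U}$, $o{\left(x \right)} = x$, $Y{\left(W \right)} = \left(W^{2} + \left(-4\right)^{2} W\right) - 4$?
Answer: $\frac{551}{5} \approx 110.2$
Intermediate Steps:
$Y{\left(W \right)} = -4 + W^{2} + 16 W$ ($Y{\left(W \right)} = \left(W^{2} + 16 W\right) - 4 = -4 + W^{2} + 16 W$)
$C{\left(U \right)} = -2 + \frac{1}{2 \left(5 + U\right)}$ ($C{\left(U \right)} = -2 + \frac{1 \frac{1}{5 + U}}{2} = -2 + \frac{1}{2 \left(5 + U\right)}$)
$C{\left(0 \right)} N{\left(o{\left(Y{\left(6 \right)} \right)} \right)} = \frac{-19 - 0}{2 \left(5 + 0\right)} \left(-58\right) = \frac{-19 + 0}{2 \cdot 5} \left(-58\right) = \frac{1}{2} \cdot \frac{1}{5} \left(-19\right) \left(-58\right) = \left(- \frac{19}{10}\right) \left(-58\right) = \frac{551}{5}$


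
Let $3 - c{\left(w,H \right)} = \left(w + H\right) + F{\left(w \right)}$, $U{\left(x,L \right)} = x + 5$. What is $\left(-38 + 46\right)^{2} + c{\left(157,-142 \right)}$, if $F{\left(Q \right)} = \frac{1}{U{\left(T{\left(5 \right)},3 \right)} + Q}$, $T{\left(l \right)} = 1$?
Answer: $\frac{8475}{163} \approx 51.994$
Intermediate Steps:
$U{\left(x,L \right)} = 5 + x$
$F{\left(Q \right)} = \frac{1}{6 + Q}$ ($F{\left(Q \right)} = \frac{1}{\left(5 + 1\right) + Q} = \frac{1}{6 + Q}$)
$c{\left(w,H \right)} = 3 - H - w - \frac{1}{6 + w}$ ($c{\left(w,H \right)} = 3 - \left(\left(w + H\right) + \frac{1}{6 + w}\right) = 3 - \left(\left(H + w\right) + \frac{1}{6 + w}\right) = 3 - \left(H + w + \frac{1}{6 + w}\right) = 3 - H - w - \frac{1}{6 + w}$)
$\left(-38 + 46\right)^{2} + c{\left(157,-142 \right)} = \left(-38 + 46\right)^{2} + \frac{-1 + \left(6 + 157\right) \left(3 - -142 - 157\right)}{6 + 157} = 8^{2} + \frac{-1 + 163 \left(3 + 142 - 157\right)}{163} = 64 + \frac{-1 + 163 \left(-12\right)}{163} = 64 + \frac{-1 - 1956}{163} = 64 + \frac{1}{163} \left(-1957\right) = 64 - \frac{1957}{163} = \frac{8475}{163}$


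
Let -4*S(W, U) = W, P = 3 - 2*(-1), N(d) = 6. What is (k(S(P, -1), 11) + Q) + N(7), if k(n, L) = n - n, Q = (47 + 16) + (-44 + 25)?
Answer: 50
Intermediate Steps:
P = 5 (P = 3 + 2 = 5)
S(W, U) = -W/4
Q = 44 (Q = 63 - 19 = 44)
k(n, L) = 0
(k(S(P, -1), 11) + Q) + N(7) = (0 + 44) + 6 = 44 + 6 = 50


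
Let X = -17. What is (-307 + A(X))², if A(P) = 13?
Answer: 86436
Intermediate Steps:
(-307 + A(X))² = (-307 + 13)² = (-294)² = 86436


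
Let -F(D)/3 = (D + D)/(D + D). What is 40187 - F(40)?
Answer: 40190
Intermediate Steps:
F(D) = -3 (F(D) = -3*(D + D)/(D + D) = -3*2*D/(2*D) = -3*2*D*1/(2*D) = -3*1 = -3)
40187 - F(40) = 40187 - 1*(-3) = 40187 + 3 = 40190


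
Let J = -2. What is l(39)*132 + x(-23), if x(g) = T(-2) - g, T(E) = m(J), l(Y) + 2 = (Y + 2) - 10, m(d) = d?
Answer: 3849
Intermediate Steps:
l(Y) = -10 + Y (l(Y) = -2 + ((Y + 2) - 10) = -2 + ((2 + Y) - 10) = -2 + (-8 + Y) = -10 + Y)
T(E) = -2
x(g) = -2 - g
l(39)*132 + x(-23) = (-10 + 39)*132 + (-2 - 1*(-23)) = 29*132 + (-2 + 23) = 3828 + 21 = 3849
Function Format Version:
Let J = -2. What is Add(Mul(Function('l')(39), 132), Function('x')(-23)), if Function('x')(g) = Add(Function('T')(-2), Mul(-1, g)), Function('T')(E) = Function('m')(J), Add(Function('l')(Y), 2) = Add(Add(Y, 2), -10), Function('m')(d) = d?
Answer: 3849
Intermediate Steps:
Function('l')(Y) = Add(-10, Y) (Function('l')(Y) = Add(-2, Add(Add(Y, 2), -10)) = Add(-2, Add(Add(2, Y), -10)) = Add(-2, Add(-8, Y)) = Add(-10, Y))
Function('T')(E) = -2
Function('x')(g) = Add(-2, Mul(-1, g))
Add(Mul(Function('l')(39), 132), Function('x')(-23)) = Add(Mul(Add(-10, 39), 132), Add(-2, Mul(-1, -23))) = Add(Mul(29, 132), Add(-2, 23)) = Add(3828, 21) = 3849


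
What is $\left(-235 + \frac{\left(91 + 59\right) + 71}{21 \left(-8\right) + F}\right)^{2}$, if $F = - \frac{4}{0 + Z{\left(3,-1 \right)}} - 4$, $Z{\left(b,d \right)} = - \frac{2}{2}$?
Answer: $\frac{1576169401}{28224} \approx 55845.0$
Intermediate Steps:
$Z{\left(b,d \right)} = -1$ ($Z{\left(b,d \right)} = \left(-2\right) \frac{1}{2} = -1$)
$F = 0$ ($F = - \frac{4}{0 - 1} - 4 = - \frac{4}{-1} - 4 = \left(-4\right) \left(-1\right) - 4 = 4 - 4 = 0$)
$\left(-235 + \frac{\left(91 + 59\right) + 71}{21 \left(-8\right) + F}\right)^{2} = \left(-235 + \frac{\left(91 + 59\right) + 71}{21 \left(-8\right) + 0}\right)^{2} = \left(-235 + \frac{150 + 71}{-168 + 0}\right)^{2} = \left(-235 + \frac{221}{-168}\right)^{2} = \left(-235 + 221 \left(- \frac{1}{168}\right)\right)^{2} = \left(-235 - \frac{221}{168}\right)^{2} = \left(- \frac{39701}{168}\right)^{2} = \frac{1576169401}{28224}$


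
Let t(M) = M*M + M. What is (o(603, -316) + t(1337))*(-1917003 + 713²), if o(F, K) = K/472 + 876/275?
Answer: -40885659141257731/16225 ≈ -2.5199e+12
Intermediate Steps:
t(M) = M + M² (t(M) = M² + M = M + M²)
o(F, K) = 876/275 + K/472 (o(F, K) = K*(1/472) + 876*(1/275) = K/472 + 876/275 = 876/275 + K/472)
(o(603, -316) + t(1337))*(-1917003 + 713²) = ((876/275 + (1/472)*(-316)) + 1337*(1 + 1337))*(-1917003 + 713²) = ((876/275 - 79/118) + 1337*1338)*(-1917003 + 508369) = (81643/32450 + 1788906)*(-1408634) = (58050081343/32450)*(-1408634) = -40885659141257731/16225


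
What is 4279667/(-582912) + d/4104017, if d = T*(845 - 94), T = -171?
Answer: -17638684264291/2392280757504 ≈ -7.3732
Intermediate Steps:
d = -128421 (d = -171*(845 - 94) = -171*751 = -128421)
4279667/(-582912) + d/4104017 = 4279667/(-582912) - 128421/4104017 = 4279667*(-1/582912) - 128421*1/4104017 = -4279667/582912 - 128421/4104017 = -17638684264291/2392280757504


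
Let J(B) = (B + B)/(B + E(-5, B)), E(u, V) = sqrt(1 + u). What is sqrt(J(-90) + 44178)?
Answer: sqrt(45336145407 + 45585*I)/1013 ≈ 210.19 + 0.00010567*I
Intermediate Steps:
J(B) = 2*B/(B + 2*I) (J(B) = (B + B)/(B + sqrt(1 - 5)) = (2*B)/(B + sqrt(-4)) = (2*B)/(B + 2*I) = 2*B/(B + 2*I))
sqrt(J(-90) + 44178) = sqrt(2*(-90)/(-90 + 2*I) + 44178) = sqrt(2*(-90)*((-90 - 2*I)/8104) + 44178) = sqrt((2025/1013 + 45*I/1013) + 44178) = sqrt(44754339/1013 + 45*I/1013)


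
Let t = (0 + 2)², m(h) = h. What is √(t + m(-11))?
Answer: I*√7 ≈ 2.6458*I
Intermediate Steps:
t = 4 (t = 2² = 4)
√(t + m(-11)) = √(4 - 11) = √(-7) = I*√7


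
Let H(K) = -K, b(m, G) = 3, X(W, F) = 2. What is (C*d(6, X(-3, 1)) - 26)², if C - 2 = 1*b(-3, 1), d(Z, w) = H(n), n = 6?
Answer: 3136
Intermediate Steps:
d(Z, w) = -6 (d(Z, w) = -1*6 = -6)
C = 5 (C = 2 + 1*3 = 2 + 3 = 5)
(C*d(6, X(-3, 1)) - 26)² = (5*(-6) - 26)² = (-30 - 26)² = (-56)² = 3136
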